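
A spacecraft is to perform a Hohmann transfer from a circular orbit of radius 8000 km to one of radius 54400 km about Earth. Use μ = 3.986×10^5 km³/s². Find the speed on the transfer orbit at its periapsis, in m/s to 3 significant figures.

v = 9320 m/s

The Hohmann ellipse has a_t = (r₁ + r₂)/2 = 31200 km.
The periapsis of the transfer ellipse is at r = 8000 km.
From the vis-viva equation, v = √[μ(2/r − 1/a_t)] = 9.321 km/s.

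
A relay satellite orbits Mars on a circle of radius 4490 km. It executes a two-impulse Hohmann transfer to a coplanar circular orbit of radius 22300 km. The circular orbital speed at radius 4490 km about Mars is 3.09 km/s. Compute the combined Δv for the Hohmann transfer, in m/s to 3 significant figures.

Δv = 1480 m/s

From the circular-orbit relation v² = μ/r at r = 4490 km: μ = v²r = (3.09)² × 4490 = 42871.0 km³/s².
Semi-major axis of the transfer orbit: a_t = (4490 + 22300)/2 = 13395 km.
Circular speed at r₁: v₁ = √(μ/r₁) = √(42871.0/4490) = 3.0900 km/s.
On the transfer ellipse at r₁, vis-viva equation gives v_p = √[μ(2/r₁ − 1/a_t)] = 3.9869 km/s.
First burn Δv₁ = |v_p − v₁| = 0.8969 km/s.
At r₂, v₂ = √(μ/r₂) = 1.38653 km/s.
Transfer-orbit speed at r₂: v_a = √[μ(2/r₂ − 1/a_t)] = 0.802751 km/s.
Second burn Δv₂ = |v₂ − v_a| = 0.5838 km/s.
Total Δv = Δv₁ + Δv₂ = 1.481 km/s.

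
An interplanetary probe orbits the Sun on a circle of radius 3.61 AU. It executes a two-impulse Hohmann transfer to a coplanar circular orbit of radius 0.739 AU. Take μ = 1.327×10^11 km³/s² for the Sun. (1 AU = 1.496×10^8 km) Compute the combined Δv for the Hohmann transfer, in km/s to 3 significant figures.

In km: r₁ = 3.61 × 1.496×10^8 = 5.40056×10^8 km; r₂ = 0.739 × 1.496×10^8 = 1.105544×10^8 km.
Transfer-ellipse semi-major axis a_t = (r₁ + r₂)/2 = (5.40056×10^8 + 1.105544×10^8)/2 = 3.253052×10^8 km.
Circular speed at r₁: v₁ = √(μ/r₁) = √(1.327×10^11/5.40056×10^8) = 15.675 km/s.
On the transfer ellipse at r₁, v² = μ(2/r − 1/a) gives v_a = √[μ(2/r₁ − 1/a_t)] = 9.1382 km/s.
First burn Δv₁ = |v_a − v₁| = 6.537 km/s.
At r₂, v₂ = √(μ/r₂) = 34.646 km/s.
Transfer-orbit speed at r₂: v_p = √[μ(2/r₂ − 1/a_t)] = 44.640 km/s.
Second burn Δv₂ = |v₂ − v_p| = 9.994 km/s.
Δv = Δv₁ + Δv₂ = 6.537 + 9.994 = 16.53 km/s.

Δv = 16.5 km/s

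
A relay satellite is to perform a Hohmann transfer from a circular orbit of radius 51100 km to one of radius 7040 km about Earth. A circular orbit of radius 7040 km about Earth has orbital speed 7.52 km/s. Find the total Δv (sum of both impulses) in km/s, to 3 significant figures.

Δv = 3.87 km/s

From the circular-orbit relation v² = μ/r at r = 7040 km: μ = v²r = (7.52)² × 7040 = 3.98115×10^5 km³/s².
Semi-major axis of the transfer orbit: a_t = (51100 + 7040)/2 = 29070 km.
Circular speed at r₁: v₁ = √(μ/r₁) = √(3.98115×10^5/51100) = 2.7912 km/s.
Transfer-orbit speed at r₁ (v² = μ(2/r − 1/a)): v_a = √[μ(2/r₁ − 1/a_t)] = 1.3736 km/s.
First burn Δv₁ = |v_a − v₁| = 1.418 km/s.
At r₂, v₂ = √(μ/r₂) = 7.520 km/s.
Transfer-orbit speed at r₂: v_p = √[μ(2/r₂ − 1/a_t)] = 9.970 km/s.
Second burn Δv₂ = |v₂ − v_p| = 2.450 km/s.
Total Δv = Δv₁ + Δv₂ = 3.868 km/s.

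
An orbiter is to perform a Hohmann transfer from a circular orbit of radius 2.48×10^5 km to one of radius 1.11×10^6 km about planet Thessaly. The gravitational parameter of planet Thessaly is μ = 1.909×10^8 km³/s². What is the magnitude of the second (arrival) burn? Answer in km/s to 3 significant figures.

Semi-major axis of the transfer orbit: a_t = (2.480×10^5 + 1.110×10^6)/2 = 6.790×10^5 km.
Circular speed at r = 1.110×10^6 km: v_c = √(μ/r) = 13.1142 km/s.
Vis-viva on the transfer ellipse at r = 1.110×10^6 km gives v_t = √[μ(2/r − 1/a_t)] = 7.92561 km/s.
Δv₂ = |v_t − v_c| = |7.92561 − 13.1142| = 5.189 km/s.

Δv₂ = 5.19 km/s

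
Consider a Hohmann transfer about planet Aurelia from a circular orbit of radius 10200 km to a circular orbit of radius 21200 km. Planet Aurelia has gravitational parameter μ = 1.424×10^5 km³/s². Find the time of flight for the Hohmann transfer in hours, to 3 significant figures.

Semi-major axis of the transfer orbit: a_t = (10200 + 21200)/2 = 15700 km.
Half the transfer-orbit period gives t = π√(a_t³/μ) = 16380 s.
Converting: 16380 s ÷ 3600 s/hour = 4.55 hours.

t = 4.55 hours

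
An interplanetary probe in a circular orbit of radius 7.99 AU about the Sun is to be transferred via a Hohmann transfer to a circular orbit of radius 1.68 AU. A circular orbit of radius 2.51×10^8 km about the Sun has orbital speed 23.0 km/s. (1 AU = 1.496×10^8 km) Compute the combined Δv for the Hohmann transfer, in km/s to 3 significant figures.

Δv = 10.9 km/s

From the circular-orbit relation v² = μ/r at r = 2.51×10^8 km: μ = v²r = (23.0)² × 2.51×10^8 = 1.32779×10^11 km³/s².
In km: r₁ = 7.99 × 1.496×10^8 = 1.195304×10^9 km; r₂ = 1.68 × 1.496×10^8 = 2.51328×10^8 km.
Semi-major axis of the transfer orbit: a_t = (1.195304×10^9 + 2.51328×10^8)/2 = 7.23316×10^8 km.
At r₁ the circular-orbit speed is v₁ = √(μ/r₁) = 10.54 km/s.
On the transfer ellipse at r₁, vis-viva gives v_a = √[μ(2/r₁ − 1/a_t)] = 6.213 km/s.
First burn Δv₁ = |v_a − v₁| = 4.327 km/s.
At r₂, v₂ = √(μ/r₂) = 22.985 km/s.
Transfer-orbit speed at r₂: v_p = √[μ(2/r₂ − 1/a_t)] = 29.547 km/s.
Second burn Δv₂ = |v₂ − v_p| = 6.562 km/s.
Total Δv = Δv₁ + Δv₂ = 10.89 km/s.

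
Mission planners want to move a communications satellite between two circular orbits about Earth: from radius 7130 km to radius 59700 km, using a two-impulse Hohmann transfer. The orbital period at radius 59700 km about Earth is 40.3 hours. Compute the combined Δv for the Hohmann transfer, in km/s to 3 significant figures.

Δv = 3.91 km/s

From Kepler's third law T² = 4π²r³/μ at r = 59700 km, T = 40.3 hours = 40.3 × 3600 s = 1.4508×10^5 s: μ = 4π²r³/T² = 3.99087×10^5 km³/s².
Semi-major axis of the transfer orbit: a_t = (7130 + 59700)/2 = 33415 km.
Circular speed at r₁: v₁ = √(μ/r₁) = √(3.99087×10^5/7130) = 7.48151 km/s.
Transfer-orbit speed at r₁ (vis-viva): v_p = √[μ(2/r₁ − 1/a_t)] = 10.0001 km/s.
First burn Δv₁ = |v_p − v₁| = 2.519 km/s.
At r₂, v₂ = √(μ/r₂) = 2.5855 km/s.
Transfer-orbit speed at r₂: v_a = √[μ(2/r₂ − 1/a_t)] = 1.1943 km/s.
Second burn Δv₂ = |v₂ − v_a| = 1.391 km/s.
Total Δv = Δv₁ + Δv₂ = 3.910 km/s.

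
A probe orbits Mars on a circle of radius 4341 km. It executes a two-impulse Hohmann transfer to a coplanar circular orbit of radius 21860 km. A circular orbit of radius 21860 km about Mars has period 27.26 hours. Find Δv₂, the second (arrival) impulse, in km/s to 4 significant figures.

From Kepler's third law T² = 4π²r³/μ at r = 21860 km, T = 27.26 hours = 27.26 × 3600 s = 98136 s: μ = 4π²r³/T² = 42820.7 km³/s².
The Hohmann ellipse has a_t = (r₁ + r₂)/2 = 13100.5 km.
Circular speed at r = 21860 km: v_c = √(μ/r) = 1.3996 km/s.
Vis-viva on the transfer ellipse at r = 21860 km gives v_t = √[μ(2/r − 1/a_t)] = 0.80566 km/s.
Δv₂ = |v_t − v_c| = |0.80566 − 1.3996| = 0.5939 km/s.

Δv₂ = 0.5939 km/s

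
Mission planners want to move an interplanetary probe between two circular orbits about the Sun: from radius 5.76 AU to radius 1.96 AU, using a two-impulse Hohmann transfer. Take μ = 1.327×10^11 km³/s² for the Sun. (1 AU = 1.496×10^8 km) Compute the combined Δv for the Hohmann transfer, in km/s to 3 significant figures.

Δv = 8.28 km/s

In km: r₁ = 5.76 × 1.496×10^8 = 8.61696×10^8 km; r₂ = 1.96 × 1.496×10^8 = 2.93216×10^8 km.
The Hohmann ellipse has a_t = (r₁ + r₂)/2 = 5.77456×10^8 km.
At r₁ the circular-orbit speed is v₁ = √(μ/r₁) = 12.40962 km/s.
Transfer-orbit speed at r₁ (vis-viva): v_a = √[μ(2/r₁ − 1/a_t)] = 8.842861 km/s.
First burn Δv₁ = |v_a − v₁| = 3.5668 km/s.
At r₂, v₂ = √(μ/r₂) = 21.2736 km/s.
Transfer-orbit speed at r₂: v_p = √[μ(2/r₂ − 1/a_t)] = 25.9872 km/s.
Second burn Δv₂ = |v₂ − v_p| = 4.7136 km/s.
Total Δv = Δv₁ + Δv₂ = 8.280 km/s.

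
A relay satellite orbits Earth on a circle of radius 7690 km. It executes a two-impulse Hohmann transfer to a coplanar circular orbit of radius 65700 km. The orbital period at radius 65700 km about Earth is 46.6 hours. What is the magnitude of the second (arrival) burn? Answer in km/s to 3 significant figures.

Δv₂ = 1.33 km/s

From Kepler's third law T² = 4π²r³/μ at r = 65700 km, T = 46.6 hours = 46.6 × 3600 s = 1.6776×10^5 s: μ = 4π²r³/T² = 3.97813×10^5 km³/s².
Transfer-ellipse semi-major axis a_t = (r₁ + r₂)/2 = (7690 + 65700)/2 = 36695 km.
Circular speed at r = 65700 km: v_c = √(μ/r) = 2.4607 km/s.
Transfer-orbit speed at the same r (vis-viva, a = a_t): v_t = √[μ(2/r − 1/a_t)] = 1.1265 km/s.
Δv₂ = |v_t − v_c| = |1.1265 − 2.4607| = 1.334 km/s.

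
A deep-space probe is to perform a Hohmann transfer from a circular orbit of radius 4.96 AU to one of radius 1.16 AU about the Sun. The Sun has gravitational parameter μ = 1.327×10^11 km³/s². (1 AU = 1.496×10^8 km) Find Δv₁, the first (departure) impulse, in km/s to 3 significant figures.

In km: r₁ = 4.96 × 1.496×10^8 = 7.42016×10^8 km; r₂ = 1.16 × 1.496×10^8 = 1.73536×10^8 km.
Semi-major axis of the transfer orbit: a_t = (7.42016×10^8 + 1.73536×10^8)/2 = 4.57776×10^8 km.
On the circular orbit at r = 7.42016×10^8 km, v_c = √(μ/r) = 13.373 km/s.
Vis-viva on the transfer ellipse at r = 7.42016×10^8 km gives v_t = √[μ(2/r − 1/a_t)] = 8.2337 km/s.
Δv₁ = |v_t − v_c| = |8.2337 − 13.373| = 5.139 km/s.

Δv₁ = 5.14 km/s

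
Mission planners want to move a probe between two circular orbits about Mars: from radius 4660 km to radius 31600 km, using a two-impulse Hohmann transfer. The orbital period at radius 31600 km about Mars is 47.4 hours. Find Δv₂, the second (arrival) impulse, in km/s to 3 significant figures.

From Kepler's third law T² = 4π²r³/μ at r = 31600 km, T = 47.4 hours = 47.4 × 3600 s = 1.7064×10^5 s: μ = 4π²r³/T² = 42781.8 km³/s².
Transfer-ellipse semi-major axis a_t = (r₁ + r₂)/2 = (4660 + 31600)/2 = 18130 km.
Circular speed at r = 31600 km: v_c = √(μ/r) = 1.1636 km/s.
Transfer-orbit speed at the same r (vis-viva, a = a_t): v_t = √[μ(2/r − 1/a_t)] = 0.58990 km/s.
Δv₂ = |v_t − v_c| = |0.58990 − 1.1636| = 0.5737 km/s.

Δv₂ = 0.574 km/s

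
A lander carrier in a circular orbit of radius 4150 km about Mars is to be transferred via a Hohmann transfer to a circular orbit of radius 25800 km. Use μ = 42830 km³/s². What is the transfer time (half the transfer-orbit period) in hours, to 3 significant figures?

Semi-major axis of the transfer orbit: a_t = (4150 + 25800)/2 = 14975 km.
By Kepler's third law the transfer-orbit period is T = 2π√(a_t³/μ), so t = T/2 = 27820 s.
Converting: 27820 s ÷ 3600 s/hour = 7.73 hours.

t = 7.73 hours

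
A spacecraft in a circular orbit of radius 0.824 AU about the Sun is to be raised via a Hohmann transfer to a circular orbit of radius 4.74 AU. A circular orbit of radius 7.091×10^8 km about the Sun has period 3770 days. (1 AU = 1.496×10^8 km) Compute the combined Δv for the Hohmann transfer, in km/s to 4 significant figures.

From Kepler's third law T² = 4π²r³/μ at r = 7.091×10^8 km, T = 3770 days = 3770 × 86400 s = 3.25728×10^8 s: μ = 4π²r³/T² = 1.32670×10^11 km³/s².
In km: r₁ = 0.824 × 1.496×10^8 = 1.232704×10^8 km; r₂ = 4.74 × 1.496×10^8 = 7.09104×10^8 km.
Semi-major axis of the transfer orbit: a_t = (1.232704×10^8 + 7.09104×10^8)/2 = 4.161872×10^8 km.
Circular speed at r₁: v₁ = √(μ/r₁) = √(1.32670×10^11/1.232704×10^8) = 32.806 km/s.
On the transfer ellipse at r₁, vis-viva equation gives v_p = √[μ(2/r₁ − 1/a_t)] = 42.822 km/s.
First burn Δv₁ = |v_p − v₁| = 10.02 km/s.
Circular speed at r₂: v₂ = √(μ/r₂) = 13.678 km/s.
Transfer-orbit speed at r₂: v_a = √[μ(2/r₂ − 1/a_t)] = 7.4442 km/s.
Second burn Δv₂ = |v₂ − v_a| = 6.234 km/s.
Total Δv = Δv₁ + Δv₂ = 16.25 km/s.

Δv = 16.25 km/s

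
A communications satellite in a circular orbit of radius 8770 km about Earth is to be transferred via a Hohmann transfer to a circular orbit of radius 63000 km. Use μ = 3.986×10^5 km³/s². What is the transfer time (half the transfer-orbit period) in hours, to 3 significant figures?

Semi-major axis of the transfer orbit: a_t = (8770 + 63000)/2 = 35885 km.
Half the transfer-orbit period gives t = π√(a_t³/μ) = 33830 s.
Converting: 33830 s ÷ 3600 s/hour = 9.40 hours.

t = 9.40 hours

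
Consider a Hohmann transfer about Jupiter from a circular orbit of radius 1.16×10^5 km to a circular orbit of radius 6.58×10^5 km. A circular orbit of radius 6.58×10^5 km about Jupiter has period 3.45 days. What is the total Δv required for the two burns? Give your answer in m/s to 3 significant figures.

Δv = 16300 m/s

From Kepler's third law T² = 4π²r³/μ at r = 6.58×10^5 km, T = 3.45 days = 3.45 × 86400 s = 2.9808×10^5 s: μ = 4π²r³/T² = 1.26582×10^8 km³/s².
The Hohmann ellipse has a_t = (r₁ + r₂)/2 = 3.870×10^5 km.
At r₁ the circular-orbit speed is v₁ = √(μ/r₁) = 33.03 km/s.
On the transfer ellipse at r₁, v² = μ(2/r − 1/a) gives v_p = √[μ(2/r₁ − 1/a_t)] = 43.07 km/s.
First burn Δv₁ = |v_p − v₁| = 10.04 km/s.
Circular speed at r₂: v₂ = √(μ/r₂) = 13.87 km/s.
Transfer-orbit speed at r₂: v_a = √[μ(2/r₂ − 1/a_t)] = 7.594 km/s.
Second burn Δv₂ = |v₂ − v_a| = 6.276 km/s.
Δv = Δv₁ + Δv₂ = 10.04 + 6.276 = 16.32 km/s.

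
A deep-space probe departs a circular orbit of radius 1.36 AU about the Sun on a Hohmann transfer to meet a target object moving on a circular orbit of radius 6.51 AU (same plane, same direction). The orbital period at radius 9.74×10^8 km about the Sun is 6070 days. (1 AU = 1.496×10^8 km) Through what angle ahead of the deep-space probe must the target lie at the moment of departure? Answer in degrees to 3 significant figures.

φ = 95.4°

From Kepler's third law T² = 4π²r³/μ at r = 9.74×10^8 km, T = 6070 days = 6070 × 86400 s = 5.24448×10^8 s: μ = 4π²r³/T² = 1.32627×10^11 km³/s².
In km: r₁ = 1.36 × 1.496×10^8 = 2.03456×10^8 km; r₂ = 6.51 × 1.496×10^8 = 9.73896×10^8 km.
Semi-major axis of the transfer orbit: a_t = (2.03456×10^8 + 9.73896×10^8)/2 = 5.88676×10^8 km.
The half-period of the transfer ellipse is t = π√(a_t³/μ) = 1.23211×10^8 s.
The target's mean motion on its circular orbit is ω₂ = √(μ/r₂³) = 1.19825×10^-8 rad/s.
Angle swept by the target during transfer: ω₂·t = 1.4764 rad = 84.59°.
The deep-space probe traverses 180° on the transfer ellipse, so the target must lead by 180° − 84.59° = 95.4°.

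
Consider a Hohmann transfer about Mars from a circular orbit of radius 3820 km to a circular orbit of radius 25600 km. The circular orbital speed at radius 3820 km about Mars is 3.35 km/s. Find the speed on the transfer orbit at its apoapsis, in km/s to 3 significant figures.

From the circular-orbit relation v² = μ/r at r = 3820 km: μ = v²r = (3.35)² × 3820 = 42869.9 km³/s².
Semi-major axis of the transfer orbit: a_t = (3820 + 25600)/2 = 14710 km.
The apoapsis of the transfer ellipse is at r = 25600 km.
From the vis-viva equation, v = √[μ(2/r − 1/a_t)] = 0.6594 km/s.

v = 0.659 km/s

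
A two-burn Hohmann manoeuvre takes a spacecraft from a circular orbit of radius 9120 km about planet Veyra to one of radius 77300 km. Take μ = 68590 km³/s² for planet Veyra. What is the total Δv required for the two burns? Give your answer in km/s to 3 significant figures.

Δv = 1.43 km/s

Semi-major axis of the transfer orbit: a_t = (9120 + 77300)/2 = 43210 km.
At r₁ the circular-orbit speed is v₁ = √(μ/r₁) = 2.7424 km/s.
Transfer-orbit speed at r₁ (vis-viva equation): v_p = √[μ(2/r₁ − 1/a_t)] = 3.6680 km/s.
First burn Δv₁ = |v_p − v₁| = 0.9256 km/s.
Circular speed at r₂: v₂ = √(μ/r₂) = 0.9420 km/s.
Transfer-orbit speed at r₂: v_a = √[μ(2/r₂ − 1/a_t)] = 0.4328 km/s.
Second burn Δv₂ = |v₂ − v_a| = 0.5092 km/s.
Δv = Δv₁ + Δv₂ = 0.9256 + 0.5092 = 1.435 km/s.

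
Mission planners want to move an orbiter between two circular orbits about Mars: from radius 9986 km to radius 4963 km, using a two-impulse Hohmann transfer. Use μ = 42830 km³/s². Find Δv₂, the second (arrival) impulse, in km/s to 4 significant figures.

The Hohmann ellipse has a_t = (r₁ + r₂)/2 = 7474.5 km.
On the circular orbit at r = 4963 km, v_c = √(μ/r) = 2.93766 km/s.
Vis-viva on the transfer ellipse at r = 4963 km gives v_t = √[μ(2/r − 1/a_t)] = 3.39552 km/s.
Δv₂ = |v_t − v_c| = |3.39552 − 2.93766| = 0.4579 km/s.

Δv₂ = 0.4579 km/s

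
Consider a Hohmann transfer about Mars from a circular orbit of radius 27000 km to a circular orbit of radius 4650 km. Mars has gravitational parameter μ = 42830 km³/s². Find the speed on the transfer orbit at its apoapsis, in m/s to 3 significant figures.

v = 683 m/s

Transfer-ellipse semi-major axis a_t = (r₁ + r₂)/2 = (27000 + 4650)/2 = 15825 km.
At apoapsis, r = 27000 km.
Applying v² = μ(2/r − 1/a_t): v = 0.6827 km/s.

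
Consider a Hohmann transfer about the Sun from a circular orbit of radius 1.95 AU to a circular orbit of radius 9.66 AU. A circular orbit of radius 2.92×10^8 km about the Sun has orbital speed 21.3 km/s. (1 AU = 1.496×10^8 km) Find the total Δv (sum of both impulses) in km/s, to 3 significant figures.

From the circular-orbit relation v² = μ/r at r = 2.92×10^8 km: μ = v²r = (21.3)² × 2.92×10^8 = 1.32477×10^11 km³/s².
In km: r₁ = 1.95 × 1.496×10^8 = 2.9172×10^8 km; r₂ = 9.66 × 1.496×10^8 = 1.445136×10^9 km.
The Hohmann ellipse has a_t = (r₁ + r₂)/2 = 8.68428×10^8 km.
At r₁ the circular-orbit speed is v₁ = √(μ/r₁) = 21.3102 km/s.
On the transfer ellipse at r₁, vis-viva gives v_p = √[μ(2/r₁ − 1/a_t)] = 27.4900 km/s.
First burn Δv₁ = |v_p − v₁| = 6.1798 km/s.
Circular speed at r₂: v₂ = √(μ/r₂) = 9.5745 km/s.
Transfer-orbit speed at r₂: v_a = √[μ(2/r₂ − 1/a_t)] = 5.5492 km/s.
Second burn Δv₂ = |v₂ − v_a| = 4.0253 km/s.
Total Δv = Δv₁ + Δv₂ = 10.21 km/s.

Δv = 10.2 km/s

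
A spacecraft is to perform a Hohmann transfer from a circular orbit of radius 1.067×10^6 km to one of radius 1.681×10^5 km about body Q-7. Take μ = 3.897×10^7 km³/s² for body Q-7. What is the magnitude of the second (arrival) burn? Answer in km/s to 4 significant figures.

Δv₂ = 4.788 km/s

Transfer-ellipse semi-major axis a_t = (r₁ + r₂)/2 = (1.067×10^6 + 1.681×10^5)/2 = 6.1755×10^5 km.
Circular speed at r = 1.681×10^5 km: v_c = √(μ/r) = 15.226 km/s.
Transfer-orbit speed at the same r (vis-viva, a = a_t): v_t = √[μ(2/r − 1/a_t)] = 20.014 km/s.
Δv₂ = |v_t − v_c| = |20.014 − 15.226| = 4.788 km/s.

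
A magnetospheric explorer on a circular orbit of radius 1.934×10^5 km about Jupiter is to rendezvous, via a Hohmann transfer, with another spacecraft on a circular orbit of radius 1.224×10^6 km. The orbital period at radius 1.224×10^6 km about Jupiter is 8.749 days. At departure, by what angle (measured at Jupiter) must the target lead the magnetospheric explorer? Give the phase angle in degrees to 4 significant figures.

φ = 100.7°

From Kepler's third law T² = 4π²r³/μ at r = 1.224×10^6 km, T = 8.749 days = 8.749 × 86400 s = 7.559136×10^5 s: μ = 4π²r³/T² = 1.26695×10^8 km³/s².
Semi-major axis of the transfer orbit: a_t = (1.934×10^5 + 1.224×10^6)/2 = 7.087×10^5 km.
The half-period of the transfer ellipse is t = π√(a_t³/μ) = 1.665×10^5 s.
The target's mean motion on its circular orbit is ω₂ = √(μ/r₂³) = 8.312×10^-6 rad/s.
Angle swept by the target during transfer: ω₂·t = 1.384 rad = 79.30°.
Arrival is 180° from departure on the ellipse, so φ = 180° − 79.30° = 100.7°.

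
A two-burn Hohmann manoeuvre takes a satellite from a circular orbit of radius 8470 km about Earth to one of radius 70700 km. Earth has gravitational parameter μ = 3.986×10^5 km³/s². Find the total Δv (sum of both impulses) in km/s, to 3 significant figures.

Δv = 3.58 km/s

The Hohmann ellipse has a_t = (r₁ + r₂)/2 = 39585 km.
Circular speed at r₁: v₁ = √(μ/r₁) = √(3.986×10^5/8470) = 6.860 km/s.
On the transfer ellipse at r₁, vis-viva equation gives v_p = √[μ(2/r₁ − 1/a_t)] = 9.168 km/s.
First burn Δv₁ = |v_p − v₁| = 2.308 km/s.
At r₂, v₂ = √(μ/r₂) = 2.374 km/s.
Transfer-orbit speed at r₂: v_a = √[μ(2/r₂ − 1/a_t)] = 1.098 km/s.
Second burn Δv₂ = |v₂ − v_a| = 1.276 km/s.
Total Δv = Δv₁ + Δv₂ = 3.584 km/s.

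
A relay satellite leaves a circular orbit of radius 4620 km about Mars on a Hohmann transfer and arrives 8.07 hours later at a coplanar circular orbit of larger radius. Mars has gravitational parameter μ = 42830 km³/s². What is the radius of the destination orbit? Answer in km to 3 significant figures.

Transfer time t = 8.07 hours = 29052 s, and t = π√(a_t³/μ).
So a_t = (μ t²/π²)^(1/3) = (42830 × (29052)² / π²)^(1/3) = 15415 km.
Since a_t = (r₁ + r₂)/2, r₂ = 2a_t − r₁ = 2×15415 − 4620 = 26210 km.

r₂ = 26200 km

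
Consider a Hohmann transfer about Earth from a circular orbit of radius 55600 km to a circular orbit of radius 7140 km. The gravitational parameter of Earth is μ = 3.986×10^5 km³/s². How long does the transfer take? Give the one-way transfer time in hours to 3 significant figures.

t = 7.68 hours

The Hohmann ellipse has a_t = (r₁ + r₂)/2 = 31370 km.
By Kepler's third law the transfer-orbit period is T = 2π√(a_t³/μ), so t = T/2 = 27650 s.
Converting: 27650 s ÷ 3600 s/hour = 7.68 hours.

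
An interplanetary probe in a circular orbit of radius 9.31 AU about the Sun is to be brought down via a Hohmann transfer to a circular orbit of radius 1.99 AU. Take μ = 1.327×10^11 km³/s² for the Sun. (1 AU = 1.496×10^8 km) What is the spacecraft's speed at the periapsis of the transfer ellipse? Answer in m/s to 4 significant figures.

In km: r₁ = 9.31 × 1.496×10^8 = 1.392776×10^9 km; r₂ = 1.99 × 1.496×10^8 = 2.97704×10^8 km.
The Hohmann ellipse has a_t = (r₁ + r₂)/2 = 8.4524×10^8 km.
The periapsis of the transfer ellipse is at r = 2.97704×10^8 km.
Vis-viva: v = √[μ(2/r − 1/a_t)] = √[1.327×10^11 × (2/2.97704×10^8 − 1/8.4524×10^8)] = 27.10 km/s.

v = 27100 m/s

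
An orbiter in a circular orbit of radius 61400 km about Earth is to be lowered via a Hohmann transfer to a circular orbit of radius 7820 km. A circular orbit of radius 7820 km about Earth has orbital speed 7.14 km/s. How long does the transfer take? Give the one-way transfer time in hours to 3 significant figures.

t = 8.90 hours

From the circular-orbit relation v² = μ/r at r = 7820 km: μ = v²r = (7.14)² × 7820 = 3.98660×10^5 km³/s².
Semi-major axis of the transfer orbit: a_t = (61400 + 7820)/2 = 34610 km.
By Kepler's third law the transfer-orbit period is T = 2π√(a_t³/μ), so t = T/2 = 32040 s.
Converting: 32040 s ÷ 3600 s/hour = 8.90 hours.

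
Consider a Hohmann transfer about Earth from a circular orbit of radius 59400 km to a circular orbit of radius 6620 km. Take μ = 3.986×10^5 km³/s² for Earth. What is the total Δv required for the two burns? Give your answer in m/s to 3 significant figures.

Δv = 4080 m/s

Semi-major axis of the transfer orbit: a_t = (59400 + 6620)/2 = 33010 km.
Circular speed at r₁: v₁ = √(μ/r₁) = √(3.986×10^5/59400) = 2.5905 km/s.
On the transfer ellipse at r₁, vis-viva equation gives v_a = √[μ(2/r₁ − 1/a_t)] = 1.1601 km/s.
First burn Δv₁ = |v_a − v₁| = 1.4304 km/s.
At r₂, v₂ = √(μ/r₂) = 7.7596 km/s.
Transfer-orbit speed at r₂: v_p = √[μ(2/r₂ − 1/a_t)] = 10.409 km/s.
Second burn Δv₂ = |v₂ − v_p| = 2.6494 km/s.
Total Δv = Δv₁ + Δv₂ = 4.080 km/s.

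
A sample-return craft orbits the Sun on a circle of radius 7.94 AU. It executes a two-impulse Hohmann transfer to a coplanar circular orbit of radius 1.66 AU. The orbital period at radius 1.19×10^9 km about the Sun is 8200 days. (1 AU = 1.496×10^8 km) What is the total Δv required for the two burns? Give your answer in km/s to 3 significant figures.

From Kepler's third law T² = 4π²r³/μ at r = 1.19×10^9 km, T = 8200 days = 8200 × 86400 s = 7.0848×10^8 s: μ = 4π²r³/T² = 1.32540×10^11 km³/s².
In km: r₁ = 7.94 × 1.496×10^8 = 1.187824×10^9 km; r₂ = 1.66 × 1.496×10^8 = 2.48336×10^8 km.
Transfer-ellipse semi-major axis a_t = (r₁ + r₂)/2 = (1.187824×10^9 + 2.48336×10^8)/2 = 7.1808×10^8 km.
Circular speed at r₁: v₁ = √(μ/r₁) = √(1.32540×10^11/1.187824×10^9) = 10.563 km/s.
On the transfer ellipse at r₁, v² = μ(2/r − 1/a) gives v_a = √[μ(2/r₁ − 1/a_t)] = 6.2120 km/s.
First burn Δv₁ = |v_a − v₁| = 4.351 km/s.
Circular speed at r₂: v₂ = √(μ/r₂) = 23.102 km/s.
Transfer-orbit speed at r₂: v_p = √[μ(2/r₂ − 1/a_t)] = 29.713 km/s.
Second burn Δv₂ = |v₂ − v_p| = 6.611 km/s.
Δv = Δv₁ + Δv₂ = 4.351 + 6.611 = 10.96 km/s.

Δv = 11.0 km/s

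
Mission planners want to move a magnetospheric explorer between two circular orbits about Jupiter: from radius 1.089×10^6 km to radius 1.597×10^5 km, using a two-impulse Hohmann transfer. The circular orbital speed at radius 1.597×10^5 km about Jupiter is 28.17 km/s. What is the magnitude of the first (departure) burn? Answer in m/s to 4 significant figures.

From the circular-orbit relation v² = μ/r at r = 1.597×10^5 km: μ = v²r = (28.17)² × 1.597×10^5 = 1.26730×10^8 km³/s².
The Hohmann ellipse has a_t = (r₁ + r₂)/2 = 6.2435×10^5 km.
On the circular orbit at r = 1.089×10^6 km, v_c = √(μ/r) = 10.788 km/s.
Transfer-orbit speed at the same r (vis-viva, a = a_t): v_t = √[μ(2/r − 1/a_t)] = 5.4559 km/s.
Δv₁ = |v_t − v_c| = |5.4559 − 10.788| = 5.332 km/s.

Δv₁ = 5332 m/s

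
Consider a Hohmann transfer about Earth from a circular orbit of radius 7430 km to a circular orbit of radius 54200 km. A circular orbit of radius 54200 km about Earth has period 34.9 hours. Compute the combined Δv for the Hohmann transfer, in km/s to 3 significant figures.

Δv = 3.77 km/s

From Kepler's third law T² = 4π²r³/μ at r = 54200 km, T = 34.9 hours = 34.9 × 3600 s = 1.2564×10^5 s: μ = 4π²r³/T² = 3.98200×10^5 km³/s².
Semi-major axis of the transfer orbit: a_t = (7430 + 54200)/2 = 30815 km.
Circular speed at r₁: v₁ = √(μ/r₁) = √(3.98200×10^5/7430) = 7.321 km/s.
On the transfer ellipse at r₁, vis-viva gives v_p = √[μ(2/r₁ − 1/a_t)] = 9.709 km/s.
First burn Δv₁ = |v_p − v₁| = 2.388 km/s.
Circular speed at r₂: v₂ = √(μ/r₂) = 2.711 km/s.
Transfer-orbit speed at r₂: v_a = √[μ(2/r₂ − 1/a_t)] = 1.331 km/s.
Second burn Δv₂ = |v₂ − v_a| = 1.380 km/s.
Total Δv = Δv₁ + Δv₂ = 3.768 km/s.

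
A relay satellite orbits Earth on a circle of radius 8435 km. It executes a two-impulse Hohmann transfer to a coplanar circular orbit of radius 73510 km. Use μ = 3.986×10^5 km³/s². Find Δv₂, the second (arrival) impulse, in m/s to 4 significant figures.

Semi-major axis of the transfer orbit: a_t = (8435 + 73510)/2 = 40972.5 km.
On the circular orbit at r = 73510 km, v_c = √(μ/r) = 2.329 km/s.
Vis-viva on the transfer ellipse at r = 73510 km gives v_t = √[μ(2/r − 1/a_t)] = 1.057 km/s.
Δv₂ = |v_t − v_c| = |1.057 − 2.329| = 1.272 km/s.

Δv₂ = 1272 m/s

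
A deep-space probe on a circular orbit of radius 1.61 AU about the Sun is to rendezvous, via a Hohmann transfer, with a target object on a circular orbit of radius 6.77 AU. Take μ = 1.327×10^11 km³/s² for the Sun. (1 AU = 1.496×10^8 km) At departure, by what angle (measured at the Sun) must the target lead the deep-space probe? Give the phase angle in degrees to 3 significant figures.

φ = 92.4°

In km: r₁ = 1.61 × 1.496×10^8 = 2.40856×10^8 km; r₂ = 6.77 × 1.496×10^8 = 1.012792×10^9 km.
The Hohmann ellipse has a_t = (r₁ + r₂)/2 = 6.26824×10^8 km.
The half-period of the transfer ellipse is t = π√(a_t³/μ) = 1.3534×10^8 s.
Target angular speed ω₂ = √(μ/r₂³) = 1.1302×10^-8 rad/s.
Angle swept by the target during transfer: ω₂·t = 1.5296 rad = 87.64°.
The deep-space probe traverses 180° on the transfer ellipse, so the target must lead by 180° − 87.64° = 92.4°.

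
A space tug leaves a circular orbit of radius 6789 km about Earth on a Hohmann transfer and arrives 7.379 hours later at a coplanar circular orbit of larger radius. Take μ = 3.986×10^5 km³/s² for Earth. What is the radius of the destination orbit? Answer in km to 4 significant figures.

r₂ = 54300 km

Transfer time t = 7.379 hours = 26564.4 s, and t = π√(a_t³/μ).
So a_t = (μ t²/π²)^(1/3) = (3.986×10^5 × (26564.4)² / π²)^(1/3) = 30545 km.
Since a_t = (r₁ + r₂)/2, r₂ = 2a_t − r₁ = 2×30545 − 6789 = 54301 km.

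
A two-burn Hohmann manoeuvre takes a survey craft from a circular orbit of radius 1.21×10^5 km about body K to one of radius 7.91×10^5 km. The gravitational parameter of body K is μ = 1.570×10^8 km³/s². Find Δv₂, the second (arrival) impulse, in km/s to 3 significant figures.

Δv₂ = 6.83 km/s

The Hohmann ellipse has a_t = (r₁ + r₂)/2 = 4.560×10^5 km.
Circular speed at r = 7.910×10^5 km: v_c = √(μ/r) = 14.088 km/s.
Transfer-orbit speed at the same r (vis-viva, a = a_t): v_t = √[μ(2/r − 1/a_t)] = 7.2572 km/s.
Δv₂ = |v_t − v_c| = |7.2572 − 14.088| = 6.831 km/s.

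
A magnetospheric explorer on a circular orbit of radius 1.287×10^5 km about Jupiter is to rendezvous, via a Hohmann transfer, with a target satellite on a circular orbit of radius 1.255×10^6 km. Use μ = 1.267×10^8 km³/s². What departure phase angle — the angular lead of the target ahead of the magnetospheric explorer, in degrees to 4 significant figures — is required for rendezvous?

φ = 106.3°

Semi-major axis of the transfer orbit: a_t = (1.287×10^5 + 1.255×10^6)/2 = 6.9185×10^5 km.
Transfer time t = π√(a_t³/μ) = 1.606×10^5 s.
Target angular speed ω₂ = √(μ/r₂³) = 8.006×10^-6 rad/s.
Angle swept by the target during transfer: ω₂·t = 1.286 rad = 73.68°.
Arrival is 180° from departure on the ellipse, so φ = 180° − 73.68° = 106.3°.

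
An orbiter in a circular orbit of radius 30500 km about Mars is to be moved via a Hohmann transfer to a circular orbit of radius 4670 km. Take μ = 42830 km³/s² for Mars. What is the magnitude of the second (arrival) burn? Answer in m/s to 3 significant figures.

Δv₂ = 960 m/s

Semi-major axis of the transfer orbit: a_t = (30500 + 4670)/2 = 17585 km.
Circular speed at r = 4670 km: v_c = √(μ/r) = 3.02842 km/s.
Transfer-orbit speed at the same r (vis-viva, a = a_t): v_t = √[μ(2/r − 1/a_t)] = 3.98836 km/s.
Δv₂ = |v_t − v_c| = |3.98836 − 3.02842| = 0.9599 km/s.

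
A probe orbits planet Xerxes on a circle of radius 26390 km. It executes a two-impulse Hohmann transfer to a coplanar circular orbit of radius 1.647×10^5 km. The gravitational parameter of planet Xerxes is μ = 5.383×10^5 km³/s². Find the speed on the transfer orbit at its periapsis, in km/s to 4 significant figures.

Transfer-ellipse semi-major axis a_t = (r₁ + r₂)/2 = (26390 + 1.647×10^5)/2 = 95545 km.
At periapsis, r = 26390 km.
Applying v² = μ(2/r − 1/a_t): v = 5.930 km/s.

v = 5.930 km/s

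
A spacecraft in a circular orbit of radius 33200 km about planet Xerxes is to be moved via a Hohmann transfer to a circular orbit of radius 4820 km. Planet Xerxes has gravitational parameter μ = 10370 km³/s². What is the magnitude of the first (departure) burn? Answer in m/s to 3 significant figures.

Δv₁ = 277 m/s

Transfer-ellipse semi-major axis a_t = (r₁ + r₂)/2 = (33200 + 4820)/2 = 19010 km.
Circular speed at r = 33200 km: v_c = √(μ/r) = 0.5589 km/s.
Vis-viva on the transfer ellipse at r = 33200 km gives v_t = √[μ(2/r − 1/a_t)] = 0.2814 km/s.
Δv₁ = |v_t − v_c| = |0.2814 − 0.5589| = 0.2775 km/s.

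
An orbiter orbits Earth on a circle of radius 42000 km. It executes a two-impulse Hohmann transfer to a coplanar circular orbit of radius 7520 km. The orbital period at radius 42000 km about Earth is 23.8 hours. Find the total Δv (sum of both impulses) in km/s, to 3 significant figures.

Δv = 3.58 km/s

From Kepler's third law T² = 4π²r³/μ at r = 42000 km, T = 23.8 hours = 23.8 × 3600 s = 85680 s: μ = 4π²r³/T² = 3.98427×10^5 km³/s².
Transfer-ellipse semi-major axis a_t = (r₁ + r₂)/2 = (42000 + 7520)/2 = 24760 km.
At r₁ the circular-orbit speed is v₁ = √(μ/r₁) = 3.080 km/s.
On the transfer ellipse at r₁, v² = μ(2/r − 1/a) gives v_a = √[μ(2/r₁ − 1/a_t)] = 1.697 km/s.
First burn Δv₁ = |v_a − v₁| = 1.383 km/s.
At r₂, v₂ = √(μ/r₂) = 7.279 km/s.
Transfer-orbit speed at r₂: v_p = √[μ(2/r₂ − 1/a_t)] = 9.480 km/s.
Second burn Δv₂ = |v₂ − v_p| = 2.201 km/s.
Total Δv = Δv₁ + Δv₂ = 3.584 km/s.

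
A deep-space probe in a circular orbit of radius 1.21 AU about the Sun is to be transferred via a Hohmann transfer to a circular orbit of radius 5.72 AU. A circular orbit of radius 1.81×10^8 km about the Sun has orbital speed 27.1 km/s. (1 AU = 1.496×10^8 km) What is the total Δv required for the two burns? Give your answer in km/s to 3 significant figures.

From the circular-orbit relation v² = μ/r at r = 1.81×10^8 km: μ = v²r = (27.1)² × 1.81×10^8 = 1.32928×10^11 km³/s².
In km: r₁ = 1.21 × 1.496×10^8 = 1.81016×10^8 km; r₂ = 5.72 × 1.496×10^8 = 8.55712×10^8 km.
The Hohmann ellipse has a_t = (r₁ + r₂)/2 = 5.18364×10^8 km.
Circular speed at r₁: v₁ = √(μ/r₁) = √(1.32928×10^11/1.81016×10^8) = 27.0988 km/s.
On the transfer ellipse at r₁, vis-viva gives v_p = √[μ(2/r₁ − 1/a_t)] = 34.8174 km/s.
First burn Δv₁ = |v_p − v₁| = 7.719 km/s.
Circular speed at r₂: v₂ = √(μ/r₂) = 12.4636 km/s.
Transfer-orbit speed at r₂: v_a = √[μ(2/r₂ − 1/a_t)] = 7.36522 km/s.
Second burn Δv₂ = |v₂ − v_a| = 5.098 km/s.
Total Δv = Δv₁ + Δv₂ = 12.82 km/s.

Δv = 12.8 km/s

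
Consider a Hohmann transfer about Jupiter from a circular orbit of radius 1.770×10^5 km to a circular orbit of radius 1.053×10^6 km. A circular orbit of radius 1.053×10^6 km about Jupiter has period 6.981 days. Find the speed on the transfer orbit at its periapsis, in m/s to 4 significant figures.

v = 35010 m/s

From Kepler's third law T² = 4π²r³/μ at r = 1.053×10^6 km, T = 6.981 days = 6.981 × 86400 s = 6.031584×10^5 s: μ = 4π²r³/T² = 1.26702×10^8 km³/s².
The Hohmann ellipse has a_t = (r₁ + r₂)/2 = 6.150×10^5 km.
The periapsis of the transfer ellipse is at r = 1.770×10^5 km.
Vis-viva: v = √[μ(2/r − 1/a_t)] = √[1.26702×10^8 × (2/1.770×10^5 − 1/6.150×10^5)] = 35.01 km/s.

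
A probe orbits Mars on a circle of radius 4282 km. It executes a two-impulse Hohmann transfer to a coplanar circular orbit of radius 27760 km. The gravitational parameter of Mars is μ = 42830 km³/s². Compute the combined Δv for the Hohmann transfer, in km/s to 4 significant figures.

The Hohmann ellipse has a_t = (r₁ + r₂)/2 = 16021 km.
Circular speed at r₁: v₁ = √(μ/r₁) = √(42830/4282) = 3.163 km/s.
On the transfer ellipse at r₁, v² = μ(2/r − 1/a) gives v_p = √[μ(2/r₁ − 1/a_t)] = 4.163 km/s.
First burn Δv₁ = |v_p − v₁| = 1.000 km/s.
At r₂, v₂ = √(μ/r₂) = 1.24212 km/s.
Transfer-orbit speed at r₂: v_a = √[μ(2/r₂ − 1/a_t)] = 0.642159 km/s.
Second burn Δv₂ = |v₂ − v_a| = 0.6000 km/s.
Total Δv = Δv₁ + Δv₂ = 1.600 km/s.

Δv = 1.600 km/s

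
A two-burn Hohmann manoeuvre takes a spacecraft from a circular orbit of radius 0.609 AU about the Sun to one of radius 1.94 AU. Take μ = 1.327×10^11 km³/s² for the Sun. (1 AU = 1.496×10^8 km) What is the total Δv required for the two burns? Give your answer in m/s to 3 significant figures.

In km: r₁ = 0.609 × 1.496×10^8 = 9.11064×10^7 km; r₂ = 1.94 × 1.496×10^8 = 2.90224×10^8 km.
Transfer-ellipse semi-major axis a_t = (r₁ + r₂)/2 = (9.11064×10^7 + 2.90224×10^8)/2 = 1.906652×10^8 km.
At r₁ the circular-orbit speed is v₁ = √(μ/r₁) = 38.165 km/s.
Transfer-orbit speed at r₁ (vis-viva equation): v_p = √[μ(2/r₁ − 1/a_t)] = 47.086 km/s.
First burn Δv₁ = |v_p − v₁| = 8.921 km/s.
Circular speed at r₂: v₂ = √(μ/r₂) = 21.383 km/s.
Transfer-orbit speed at r₂: v_a = √[μ(2/r₂ − 1/a_t)] = 14.781 km/s.
Second burn Δv₂ = |v₂ − v_a| = 6.602 km/s.
Total Δv = Δv₁ + Δv₂ = 15.52 km/s.

Δv = 15500 m/s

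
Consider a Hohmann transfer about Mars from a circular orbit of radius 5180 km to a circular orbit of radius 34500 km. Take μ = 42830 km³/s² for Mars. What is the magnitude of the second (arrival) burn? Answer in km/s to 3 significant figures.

Semi-major axis of the transfer orbit: a_t = (5180 + 34500)/2 = 19840 km.
Circular speed at r = 34500 km: v_c = √(μ/r) = 1.1142 km/s.
Vis-viva on the transfer ellipse at r = 34500 km gives v_t = √[μ(2/r − 1/a_t)] = 0.56932 km/s.
Δv₂ = |v_t − v_c| = |0.56932 − 1.1142| = 0.5449 km/s.

Δv₂ = 0.545 km/s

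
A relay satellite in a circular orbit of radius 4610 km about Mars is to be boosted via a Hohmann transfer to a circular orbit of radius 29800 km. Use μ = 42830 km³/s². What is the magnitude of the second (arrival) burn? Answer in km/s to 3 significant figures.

Semi-major axis of the transfer orbit: a_t = (4610 + 29800)/2 = 17205 km.
Circular speed at r = 29800 km: v_c = √(μ/r) = 1.1989 km/s.
Vis-viva on the transfer ellipse at r = 29800 km gives v_t = √[μ(2/r − 1/a_t)] = 0.62057 km/s.
Δv₂ = |v_t − v_c| = |0.62057 − 1.1989| = 0.5783 km/s.

Δv₂ = 0.578 km/s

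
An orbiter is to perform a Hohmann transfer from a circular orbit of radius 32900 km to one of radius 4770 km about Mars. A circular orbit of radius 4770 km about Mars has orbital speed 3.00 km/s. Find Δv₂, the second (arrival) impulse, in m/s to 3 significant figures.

Δv₂ = 965 m/s

From the circular-orbit relation v² = μ/r at r = 4770 km: μ = v²r = (3.00)² × 4770 = 42930.0 km³/s².
Semi-major axis of the transfer orbit: a_t = (32900 + 4770)/2 = 18835 km.
On the circular orbit at r = 4770 km, v_c = √(μ/r) = 3.0000 km/s.
Vis-viva on the transfer ellipse at r = 4770 km gives v_t = √[μ(2/r − 1/a_t)] = 3.9649 km/s.
Δv₂ = |v_t − v_c| = |3.9649 − 3.0000| = 0.9649 km/s.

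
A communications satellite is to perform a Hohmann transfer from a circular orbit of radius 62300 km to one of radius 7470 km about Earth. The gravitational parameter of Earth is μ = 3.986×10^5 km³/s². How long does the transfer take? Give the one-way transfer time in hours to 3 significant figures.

Semi-major axis of the transfer orbit: a_t = (62300 + 7470)/2 = 34885 km.
Half the transfer-orbit period gives t = π√(a_t³/μ) = 32420 s.
Converting: 32420 s ÷ 3600 s/hour = 9.01 hours.

t = 9.01 hours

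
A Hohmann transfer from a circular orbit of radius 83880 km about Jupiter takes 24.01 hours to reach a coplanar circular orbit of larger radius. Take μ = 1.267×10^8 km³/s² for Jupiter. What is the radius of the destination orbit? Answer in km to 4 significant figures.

r₂ = 8.316×10^5 km

Transfer time t = 24.01 hours = 86436 s, and t = π√(a_t³/μ).
So a_t = (μ t²/π²)^(1/3) = (1.267×10^8 × (86436)² / π²)^(1/3) = 4.5774×10^5 km.
Since a_t = (r₁ + r₂)/2, r₂ = 2a_t − r₁ = 2×4.5774×10^5 − 83880 = 8.316×10^5 km.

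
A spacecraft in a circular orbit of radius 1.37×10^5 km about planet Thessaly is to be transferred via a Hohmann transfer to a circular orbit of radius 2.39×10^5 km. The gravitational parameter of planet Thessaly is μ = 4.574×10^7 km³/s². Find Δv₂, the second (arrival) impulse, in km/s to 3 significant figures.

Transfer-ellipse semi-major axis a_t = (r₁ + r₂)/2 = (1.370×10^5 + 2.390×10^5)/2 = 1.880×10^5 km.
On the circular orbit at r = 2.390×10^5 km, v_c = √(μ/r) = 13.834 km/s.
Transfer-orbit speed at the same r (vis-viva, a = a_t): v_t = √[μ(2/r − 1/a_t)] = 11.809 km/s.
Δv₂ = |v_t − v_c| = |11.809 − 13.834| = 2.025 km/s.

Δv₂ = 2.02 km/s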